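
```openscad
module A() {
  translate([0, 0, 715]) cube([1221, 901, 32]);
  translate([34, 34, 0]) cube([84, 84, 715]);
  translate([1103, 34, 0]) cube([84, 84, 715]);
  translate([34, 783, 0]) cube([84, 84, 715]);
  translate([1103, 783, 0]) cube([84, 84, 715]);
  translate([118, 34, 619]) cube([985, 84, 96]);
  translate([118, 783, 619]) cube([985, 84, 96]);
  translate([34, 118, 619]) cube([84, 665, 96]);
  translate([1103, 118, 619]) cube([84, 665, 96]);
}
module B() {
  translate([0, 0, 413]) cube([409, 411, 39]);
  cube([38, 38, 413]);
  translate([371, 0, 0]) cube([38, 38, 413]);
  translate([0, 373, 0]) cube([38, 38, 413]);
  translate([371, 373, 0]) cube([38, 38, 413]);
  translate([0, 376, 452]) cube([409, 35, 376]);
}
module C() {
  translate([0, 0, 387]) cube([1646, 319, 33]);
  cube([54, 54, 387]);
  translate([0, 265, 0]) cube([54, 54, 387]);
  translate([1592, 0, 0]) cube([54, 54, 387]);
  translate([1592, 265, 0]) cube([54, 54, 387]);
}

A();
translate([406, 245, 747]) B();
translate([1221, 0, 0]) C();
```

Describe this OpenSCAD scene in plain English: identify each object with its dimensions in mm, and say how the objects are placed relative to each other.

A is a table: top 1221 mm (x) × 901 mm (y), 32 mm thick, upper face at z = 747 mm, on four 84×84 mm square legs, each inset 34 mm from the nearest pair of top edges, running from z = 0 to the bottom of the top. Four apron rails, 84 mm thick and 96 mm tall, run between adjacent legs with their top edges flush with the underside of the top and their outer faces flush with the legs' outer faces.

B is a chair. The seat is a 409×411×39 mm slab with its top at z = 452 mm, on four 38×38 mm corner legs (flush with the seat edges, standing on z = 0). A flat backrest 35 mm thick, 376 mm tall, spans the full seat width and rises from the seat top along its +y edge, rear face flush with the rear of the seat.

C is a long wooden bench with a 1646 mm (x) × 319 mm (y) seat, 33 mm thick, its top surface 420 mm above the floor. Four 54 mm square legs at the seat corners, flush with the edges, run from z = 0 to the seat underside.

The chair is on top of the table, centred. The bench is against the table's +x side, with their −y faces flush.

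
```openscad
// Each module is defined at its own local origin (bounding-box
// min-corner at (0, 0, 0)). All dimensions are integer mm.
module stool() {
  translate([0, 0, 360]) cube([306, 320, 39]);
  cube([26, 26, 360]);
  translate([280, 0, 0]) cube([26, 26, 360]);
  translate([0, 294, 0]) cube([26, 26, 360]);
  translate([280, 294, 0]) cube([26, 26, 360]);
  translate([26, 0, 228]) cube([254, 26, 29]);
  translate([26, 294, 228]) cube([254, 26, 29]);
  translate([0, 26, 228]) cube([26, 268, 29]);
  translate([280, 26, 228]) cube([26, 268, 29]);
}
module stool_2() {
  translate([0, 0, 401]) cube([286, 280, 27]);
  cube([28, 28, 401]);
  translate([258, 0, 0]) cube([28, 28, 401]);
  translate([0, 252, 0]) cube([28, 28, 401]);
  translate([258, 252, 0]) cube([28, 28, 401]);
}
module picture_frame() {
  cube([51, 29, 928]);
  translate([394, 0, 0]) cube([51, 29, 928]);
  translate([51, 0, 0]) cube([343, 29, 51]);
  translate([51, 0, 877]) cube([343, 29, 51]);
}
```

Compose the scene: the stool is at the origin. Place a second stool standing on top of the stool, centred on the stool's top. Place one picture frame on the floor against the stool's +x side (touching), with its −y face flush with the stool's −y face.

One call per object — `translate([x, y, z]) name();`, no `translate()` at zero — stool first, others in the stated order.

stool();
translate([10, 20, 399]) stool_2();
translate([306, 0, 0]) picture_frame();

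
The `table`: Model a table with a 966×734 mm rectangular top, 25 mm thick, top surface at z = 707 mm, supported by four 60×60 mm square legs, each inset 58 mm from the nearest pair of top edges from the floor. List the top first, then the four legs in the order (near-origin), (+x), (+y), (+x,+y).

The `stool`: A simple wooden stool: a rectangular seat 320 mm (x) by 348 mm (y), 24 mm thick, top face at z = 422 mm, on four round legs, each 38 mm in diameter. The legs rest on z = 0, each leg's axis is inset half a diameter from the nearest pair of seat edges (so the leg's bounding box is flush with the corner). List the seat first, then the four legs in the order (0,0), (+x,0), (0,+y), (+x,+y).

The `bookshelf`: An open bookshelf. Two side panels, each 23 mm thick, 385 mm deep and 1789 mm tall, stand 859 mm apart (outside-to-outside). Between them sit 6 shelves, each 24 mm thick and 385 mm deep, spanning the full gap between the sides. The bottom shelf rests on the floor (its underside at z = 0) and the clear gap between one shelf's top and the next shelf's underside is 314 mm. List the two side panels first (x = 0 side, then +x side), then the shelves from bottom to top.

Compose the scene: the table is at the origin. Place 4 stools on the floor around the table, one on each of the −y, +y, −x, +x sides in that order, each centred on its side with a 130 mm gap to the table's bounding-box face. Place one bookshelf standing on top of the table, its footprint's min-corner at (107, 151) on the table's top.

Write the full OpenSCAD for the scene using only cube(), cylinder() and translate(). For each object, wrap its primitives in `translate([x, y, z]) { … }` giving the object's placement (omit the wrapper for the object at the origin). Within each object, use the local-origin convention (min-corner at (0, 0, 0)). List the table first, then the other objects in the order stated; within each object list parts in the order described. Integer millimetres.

translate([0, 0, 682]) cube([966, 734, 25]);
translate([58, 58, 0]) cube([60, 60, 682]);
translate([848, 58, 0]) cube([60, 60, 682]);
translate([58, 616, 0]) cube([60, 60, 682]);
translate([848, 616, 0]) cube([60, 60, 682]);
translate([323, -478, 0]) {
  translate([0, 0, 398]) cube([320, 348, 24]);
  translate([19, 19, 0]) cylinder(h = 398, r = 19);
  translate([301, 19, 0]) cylinder(h = 398, r = 19);
  translate([19, 329, 0]) cylinder(h = 398, r = 19);
  translate([301, 329, 0]) cylinder(h = 398, r = 19);
}
translate([323, 864, 0]) {
  translate([0, 0, 398]) cube([320, 348, 24]);
  translate([19, 19, 0]) cylinder(h = 398, r = 19);
  translate([301, 19, 0]) cylinder(h = 398, r = 19);
  translate([19, 329, 0]) cylinder(h = 398, r = 19);
  translate([301, 329, 0]) cylinder(h = 398, r = 19);
}
translate([-450, 193, 0]) {
  translate([0, 0, 398]) cube([320, 348, 24]);
  translate([19, 19, 0]) cylinder(h = 398, r = 19);
  translate([301, 19, 0]) cylinder(h = 398, r = 19);
  translate([19, 329, 0]) cylinder(h = 398, r = 19);
  translate([301, 329, 0]) cylinder(h = 398, r = 19);
}
translate([1096, 193, 0]) {
  translate([0, 0, 398]) cube([320, 348, 24]);
  translate([19, 19, 0]) cylinder(h = 398, r = 19);
  translate([301, 19, 0]) cylinder(h = 398, r = 19);
  translate([19, 329, 0]) cylinder(h = 398, r = 19);
  translate([301, 329, 0]) cylinder(h = 398, r = 19);
}
translate([107, 151, 707]) {
  cube([23, 385, 1789]);
  translate([836, 0, 0]) cube([23, 385, 1789]);
  translate([23, 0, 0]) cube([813, 385, 24]);
  translate([23, 0, 338]) cube([813, 385, 24]);
  translate([23, 0, 676]) cube([813, 385, 24]);
  translate([23, 0, 1014]) cube([813, 385, 24]);
  translate([23, 0, 1352]) cube([813, 385, 24]);
  translate([23, 0, 1690]) cube([813, 385, 24]);
}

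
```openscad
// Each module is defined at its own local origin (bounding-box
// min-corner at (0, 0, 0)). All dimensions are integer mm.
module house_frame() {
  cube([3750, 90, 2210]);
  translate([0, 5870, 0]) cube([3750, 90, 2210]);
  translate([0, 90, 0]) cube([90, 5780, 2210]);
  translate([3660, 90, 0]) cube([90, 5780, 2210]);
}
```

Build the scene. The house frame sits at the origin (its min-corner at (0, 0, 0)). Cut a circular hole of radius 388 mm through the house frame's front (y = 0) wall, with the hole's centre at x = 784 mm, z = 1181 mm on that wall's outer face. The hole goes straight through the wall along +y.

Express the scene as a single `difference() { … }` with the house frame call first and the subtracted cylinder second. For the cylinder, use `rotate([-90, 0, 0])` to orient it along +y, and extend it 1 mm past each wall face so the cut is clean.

difference() {
  house_frame();
  translate([784, -1, 1181]) rotate([-90, 0, 0]) cylinder(h = 92, r = 388);
}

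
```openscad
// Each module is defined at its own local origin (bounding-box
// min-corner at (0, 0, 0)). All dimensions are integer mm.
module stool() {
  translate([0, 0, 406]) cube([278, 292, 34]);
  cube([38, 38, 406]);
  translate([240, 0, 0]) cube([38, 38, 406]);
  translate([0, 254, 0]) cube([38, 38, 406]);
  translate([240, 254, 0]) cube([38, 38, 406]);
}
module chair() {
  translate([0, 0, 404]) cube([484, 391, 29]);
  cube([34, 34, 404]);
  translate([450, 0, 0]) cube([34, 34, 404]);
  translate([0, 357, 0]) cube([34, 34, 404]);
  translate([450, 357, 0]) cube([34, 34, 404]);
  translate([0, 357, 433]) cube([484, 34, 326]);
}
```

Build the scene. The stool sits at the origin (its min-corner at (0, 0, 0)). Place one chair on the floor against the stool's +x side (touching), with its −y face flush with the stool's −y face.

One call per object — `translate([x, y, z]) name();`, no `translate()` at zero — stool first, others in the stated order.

stool();
translate([278, 0, 0]) chair();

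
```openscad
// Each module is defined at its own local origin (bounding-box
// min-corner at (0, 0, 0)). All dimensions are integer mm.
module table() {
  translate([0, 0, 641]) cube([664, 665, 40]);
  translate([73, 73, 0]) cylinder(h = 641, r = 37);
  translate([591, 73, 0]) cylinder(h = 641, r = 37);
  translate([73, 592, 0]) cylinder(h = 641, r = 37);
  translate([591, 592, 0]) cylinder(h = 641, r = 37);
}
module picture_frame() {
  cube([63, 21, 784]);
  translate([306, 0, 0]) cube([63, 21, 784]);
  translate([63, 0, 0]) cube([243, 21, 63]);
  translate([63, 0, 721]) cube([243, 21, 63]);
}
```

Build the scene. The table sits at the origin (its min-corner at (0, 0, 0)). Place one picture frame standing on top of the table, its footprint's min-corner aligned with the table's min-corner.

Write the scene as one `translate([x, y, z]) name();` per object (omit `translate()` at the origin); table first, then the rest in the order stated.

table();
translate([0, 0, 681]) picture_frame();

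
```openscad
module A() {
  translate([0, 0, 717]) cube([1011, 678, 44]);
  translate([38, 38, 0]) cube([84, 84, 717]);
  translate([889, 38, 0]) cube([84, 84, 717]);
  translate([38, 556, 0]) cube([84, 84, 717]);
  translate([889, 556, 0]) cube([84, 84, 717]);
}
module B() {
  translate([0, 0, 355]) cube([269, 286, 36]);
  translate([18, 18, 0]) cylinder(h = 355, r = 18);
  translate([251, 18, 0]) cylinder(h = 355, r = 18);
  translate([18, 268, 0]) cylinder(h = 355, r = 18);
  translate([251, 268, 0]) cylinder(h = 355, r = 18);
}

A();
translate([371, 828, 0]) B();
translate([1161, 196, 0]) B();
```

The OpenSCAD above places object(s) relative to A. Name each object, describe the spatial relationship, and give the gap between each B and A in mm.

Each stool's nearest face is 150 mm from the table's bounding box.

A is a table. B is a stool. Two stools sit around the table at the +y, +x sides. The gap between each stool and the table is 150 mm.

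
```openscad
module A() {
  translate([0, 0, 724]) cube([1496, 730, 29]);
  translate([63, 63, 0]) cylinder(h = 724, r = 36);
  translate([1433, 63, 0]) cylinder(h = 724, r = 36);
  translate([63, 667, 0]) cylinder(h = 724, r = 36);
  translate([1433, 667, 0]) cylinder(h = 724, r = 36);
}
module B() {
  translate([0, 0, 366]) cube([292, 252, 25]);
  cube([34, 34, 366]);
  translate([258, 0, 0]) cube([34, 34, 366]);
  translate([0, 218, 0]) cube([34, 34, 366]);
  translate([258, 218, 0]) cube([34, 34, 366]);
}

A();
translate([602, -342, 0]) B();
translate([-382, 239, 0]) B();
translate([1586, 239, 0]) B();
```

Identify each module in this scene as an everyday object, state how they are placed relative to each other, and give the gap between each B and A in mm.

A is a table. B is a stool. Three stools sit around the table at the −y, −x, +x sides. The gap between each stool and the table is 90 mm.

Each stool's nearest face is 90 mm from the table's bounding box.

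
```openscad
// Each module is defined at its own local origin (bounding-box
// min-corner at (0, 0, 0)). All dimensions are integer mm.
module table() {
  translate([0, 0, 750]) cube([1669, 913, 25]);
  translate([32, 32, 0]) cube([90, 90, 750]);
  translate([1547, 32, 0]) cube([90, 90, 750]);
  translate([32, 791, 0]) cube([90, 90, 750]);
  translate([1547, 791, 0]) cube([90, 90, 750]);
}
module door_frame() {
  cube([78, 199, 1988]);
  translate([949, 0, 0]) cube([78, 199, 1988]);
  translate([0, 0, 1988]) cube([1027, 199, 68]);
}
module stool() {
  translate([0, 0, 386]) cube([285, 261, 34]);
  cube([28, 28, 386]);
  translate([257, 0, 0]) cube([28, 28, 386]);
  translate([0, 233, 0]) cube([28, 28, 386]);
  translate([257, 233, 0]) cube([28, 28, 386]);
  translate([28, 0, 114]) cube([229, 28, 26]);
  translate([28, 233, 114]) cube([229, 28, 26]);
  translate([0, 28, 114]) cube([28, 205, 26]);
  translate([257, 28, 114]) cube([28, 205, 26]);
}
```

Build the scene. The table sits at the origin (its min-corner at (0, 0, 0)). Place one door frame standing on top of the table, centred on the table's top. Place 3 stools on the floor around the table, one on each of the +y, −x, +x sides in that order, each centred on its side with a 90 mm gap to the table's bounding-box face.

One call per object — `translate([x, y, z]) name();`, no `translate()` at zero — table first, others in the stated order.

table();
translate([321, 357, 775]) door_frame();
translate([692, 1003, 0]) stool();
translate([-375, 326, 0]) stool();
translate([1759, 326, 0]) stool();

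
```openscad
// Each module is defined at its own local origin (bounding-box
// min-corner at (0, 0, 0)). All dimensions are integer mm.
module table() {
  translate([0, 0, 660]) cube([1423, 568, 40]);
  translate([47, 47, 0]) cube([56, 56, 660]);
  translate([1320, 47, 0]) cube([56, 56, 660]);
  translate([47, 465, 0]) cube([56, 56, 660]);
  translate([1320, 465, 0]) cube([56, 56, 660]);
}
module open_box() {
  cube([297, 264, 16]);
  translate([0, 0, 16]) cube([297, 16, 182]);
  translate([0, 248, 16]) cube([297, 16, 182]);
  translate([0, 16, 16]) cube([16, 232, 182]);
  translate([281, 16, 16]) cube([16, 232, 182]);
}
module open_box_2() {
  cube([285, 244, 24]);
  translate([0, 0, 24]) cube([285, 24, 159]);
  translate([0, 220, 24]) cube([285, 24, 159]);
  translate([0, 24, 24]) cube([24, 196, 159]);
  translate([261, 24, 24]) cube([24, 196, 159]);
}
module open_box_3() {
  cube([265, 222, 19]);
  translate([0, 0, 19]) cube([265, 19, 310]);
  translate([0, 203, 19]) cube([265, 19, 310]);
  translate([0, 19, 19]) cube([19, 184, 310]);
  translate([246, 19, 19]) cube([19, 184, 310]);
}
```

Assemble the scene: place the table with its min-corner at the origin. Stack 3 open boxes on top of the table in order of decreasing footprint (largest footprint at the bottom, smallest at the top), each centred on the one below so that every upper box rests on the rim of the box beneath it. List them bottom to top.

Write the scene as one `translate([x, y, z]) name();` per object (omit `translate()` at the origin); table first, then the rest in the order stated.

table();
translate([563, 152, 700]) open_box();
translate([569, 162, 898]) open_box_2();
translate([579, 173, 1081]) open_box_3();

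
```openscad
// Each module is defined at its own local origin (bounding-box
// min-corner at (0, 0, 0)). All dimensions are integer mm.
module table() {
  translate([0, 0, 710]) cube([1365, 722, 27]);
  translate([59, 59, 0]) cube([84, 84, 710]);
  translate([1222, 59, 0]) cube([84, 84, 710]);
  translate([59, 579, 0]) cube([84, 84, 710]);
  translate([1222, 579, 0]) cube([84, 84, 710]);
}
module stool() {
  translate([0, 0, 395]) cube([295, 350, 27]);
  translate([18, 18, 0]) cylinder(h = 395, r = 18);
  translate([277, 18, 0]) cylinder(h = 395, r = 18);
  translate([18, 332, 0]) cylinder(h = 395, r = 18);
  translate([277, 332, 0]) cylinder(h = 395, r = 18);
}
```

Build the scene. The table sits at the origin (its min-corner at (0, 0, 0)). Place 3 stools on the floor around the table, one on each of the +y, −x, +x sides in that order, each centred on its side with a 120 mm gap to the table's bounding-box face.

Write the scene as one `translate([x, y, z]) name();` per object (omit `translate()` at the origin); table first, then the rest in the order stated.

table();
translate([535, 842, 0]) stool();
translate([-415, 186, 0]) stool();
translate([1485, 186, 0]) stool();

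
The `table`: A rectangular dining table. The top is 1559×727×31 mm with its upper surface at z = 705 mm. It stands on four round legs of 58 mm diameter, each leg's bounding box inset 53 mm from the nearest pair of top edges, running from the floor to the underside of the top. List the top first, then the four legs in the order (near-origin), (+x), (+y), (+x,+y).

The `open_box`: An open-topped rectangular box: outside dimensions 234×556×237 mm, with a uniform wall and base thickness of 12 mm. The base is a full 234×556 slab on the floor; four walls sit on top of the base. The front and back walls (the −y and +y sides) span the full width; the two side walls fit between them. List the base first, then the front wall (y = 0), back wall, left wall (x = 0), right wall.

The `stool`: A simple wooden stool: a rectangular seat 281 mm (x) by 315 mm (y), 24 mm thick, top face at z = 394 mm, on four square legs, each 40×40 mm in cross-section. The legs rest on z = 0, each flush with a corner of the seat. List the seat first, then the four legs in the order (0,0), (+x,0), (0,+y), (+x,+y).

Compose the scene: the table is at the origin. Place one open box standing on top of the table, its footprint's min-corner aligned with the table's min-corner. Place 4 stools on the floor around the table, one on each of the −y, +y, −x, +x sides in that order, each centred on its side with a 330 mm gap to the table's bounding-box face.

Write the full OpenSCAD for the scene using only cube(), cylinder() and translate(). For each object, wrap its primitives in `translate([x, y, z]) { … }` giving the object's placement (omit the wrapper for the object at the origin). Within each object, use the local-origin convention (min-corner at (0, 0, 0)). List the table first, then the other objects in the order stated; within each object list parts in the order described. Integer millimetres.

translate([0, 0, 674]) cube([1559, 727, 31]);
translate([82, 82, 0]) cylinder(h = 674, r = 29);
translate([1477, 82, 0]) cylinder(h = 674, r = 29);
translate([82, 645, 0]) cylinder(h = 674, r = 29);
translate([1477, 645, 0]) cylinder(h = 674, r = 29);
translate([0, 0, 705]) {
  cube([234, 556, 12]);
  translate([0, 0, 12]) cube([234, 12, 225]);
  translate([0, 544, 12]) cube([234, 12, 225]);
  translate([0, 12, 12]) cube([12, 532, 225]);
  translate([222, 12, 12]) cube([12, 532, 225]);
}
translate([639, -645, 0]) {
  translate([0, 0, 370]) cube([281, 315, 24]);
  cube([40, 40, 370]);
  translate([241, 0, 0]) cube([40, 40, 370]);
  translate([0, 275, 0]) cube([40, 40, 370]);
  translate([241, 275, 0]) cube([40, 40, 370]);
}
translate([639, 1057, 0]) {
  translate([0, 0, 370]) cube([281, 315, 24]);
  cube([40, 40, 370]);
  translate([241, 0, 0]) cube([40, 40, 370]);
  translate([0, 275, 0]) cube([40, 40, 370]);
  translate([241, 275, 0]) cube([40, 40, 370]);
}
translate([-611, 206, 0]) {
  translate([0, 0, 370]) cube([281, 315, 24]);
  cube([40, 40, 370]);
  translate([241, 0, 0]) cube([40, 40, 370]);
  translate([0, 275, 0]) cube([40, 40, 370]);
  translate([241, 275, 0]) cube([40, 40, 370]);
}
translate([1889, 206, 0]) {
  translate([0, 0, 370]) cube([281, 315, 24]);
  cube([40, 40, 370]);
  translate([241, 0, 0]) cube([40, 40, 370]);
  translate([0, 275, 0]) cube([40, 40, 370]);
  translate([241, 275, 0]) cube([40, 40, 370]);
}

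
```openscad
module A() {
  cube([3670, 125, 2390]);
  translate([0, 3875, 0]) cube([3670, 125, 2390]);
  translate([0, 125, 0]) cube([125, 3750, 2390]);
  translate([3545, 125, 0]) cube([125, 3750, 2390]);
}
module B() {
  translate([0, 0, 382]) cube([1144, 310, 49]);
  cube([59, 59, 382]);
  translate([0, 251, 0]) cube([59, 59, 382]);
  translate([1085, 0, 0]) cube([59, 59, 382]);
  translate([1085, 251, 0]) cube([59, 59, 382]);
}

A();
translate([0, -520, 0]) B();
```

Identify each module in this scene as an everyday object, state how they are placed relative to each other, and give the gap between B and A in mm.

A is a house frame. B is a bench. The bench is on the floor beside the house frame on its −y side. The gap between the bench and the house frame is 210 mm.

The bench's nearest face is 210 mm from the house frame's −y face.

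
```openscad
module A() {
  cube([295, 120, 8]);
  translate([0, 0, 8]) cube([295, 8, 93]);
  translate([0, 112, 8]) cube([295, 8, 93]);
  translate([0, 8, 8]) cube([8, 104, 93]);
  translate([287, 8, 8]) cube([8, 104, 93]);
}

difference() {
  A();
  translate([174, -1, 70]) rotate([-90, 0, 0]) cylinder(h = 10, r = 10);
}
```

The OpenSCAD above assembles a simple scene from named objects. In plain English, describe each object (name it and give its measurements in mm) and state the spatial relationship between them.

A is an open storage box with external size 295×120×101 mm and wall thickness 8 mm (the base is also 8 mm thick). The base covers the whole footprint; the four walls stand on the base, with the y-facing walls full-width and the x-facing walls fitting between their inner faces.

The open box has a circular hole of radius 10 mm through its front wall, centred at (x = 174, z = 70).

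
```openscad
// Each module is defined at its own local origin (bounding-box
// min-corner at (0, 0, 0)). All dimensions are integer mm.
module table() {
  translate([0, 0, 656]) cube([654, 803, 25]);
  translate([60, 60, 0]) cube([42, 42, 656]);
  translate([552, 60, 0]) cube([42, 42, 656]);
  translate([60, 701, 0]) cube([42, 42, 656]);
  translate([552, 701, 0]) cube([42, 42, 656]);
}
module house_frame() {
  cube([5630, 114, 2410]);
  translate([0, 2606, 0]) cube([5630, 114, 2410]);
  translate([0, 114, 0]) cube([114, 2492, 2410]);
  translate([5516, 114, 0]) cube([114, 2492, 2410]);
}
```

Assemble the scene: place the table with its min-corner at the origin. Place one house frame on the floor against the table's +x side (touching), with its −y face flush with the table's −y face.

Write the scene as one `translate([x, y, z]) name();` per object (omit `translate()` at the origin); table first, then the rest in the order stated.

table();
translate([654, 0, 0]) house_frame();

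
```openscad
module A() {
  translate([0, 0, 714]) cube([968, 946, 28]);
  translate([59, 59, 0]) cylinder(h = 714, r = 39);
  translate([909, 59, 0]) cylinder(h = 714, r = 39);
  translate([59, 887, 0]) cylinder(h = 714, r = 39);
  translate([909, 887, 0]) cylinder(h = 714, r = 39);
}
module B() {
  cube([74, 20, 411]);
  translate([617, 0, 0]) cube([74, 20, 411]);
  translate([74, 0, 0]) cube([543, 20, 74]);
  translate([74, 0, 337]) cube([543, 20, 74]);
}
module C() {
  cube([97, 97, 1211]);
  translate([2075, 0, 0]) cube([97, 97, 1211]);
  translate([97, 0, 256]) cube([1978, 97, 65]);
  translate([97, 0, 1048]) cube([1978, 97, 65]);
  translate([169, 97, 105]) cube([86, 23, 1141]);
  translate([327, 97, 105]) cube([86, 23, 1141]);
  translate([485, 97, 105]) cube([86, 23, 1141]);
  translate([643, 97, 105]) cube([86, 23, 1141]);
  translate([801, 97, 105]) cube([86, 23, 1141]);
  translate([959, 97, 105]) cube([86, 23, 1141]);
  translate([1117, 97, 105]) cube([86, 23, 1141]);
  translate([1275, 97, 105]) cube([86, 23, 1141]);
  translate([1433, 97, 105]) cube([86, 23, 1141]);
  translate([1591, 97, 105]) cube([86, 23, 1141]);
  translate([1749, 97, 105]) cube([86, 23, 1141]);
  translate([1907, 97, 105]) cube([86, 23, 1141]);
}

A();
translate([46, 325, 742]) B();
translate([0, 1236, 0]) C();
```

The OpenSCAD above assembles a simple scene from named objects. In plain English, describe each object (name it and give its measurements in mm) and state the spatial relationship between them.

A is a table with a 968×946 mm rectangular top, 28 mm thick, top surface at z = 742 mm, supported by four round legs of 78 mm diameter, each leg's bounding box inset 20 mm from the nearest pair of top edges, running from the floor.

B is a picture frame with a 543×263 mm rectangular opening (x by z) and a uniform 74 mm border on every side. Frame depth is 20 mm along y. It is built from two vertical stiles running the full outside height and two horizontal rails spanning the gap between the stiles.

C is a fence section. Two 97×97 mm posts, 1211 mm tall, stand on the floor with a clear span of 1978 mm between their inner faces. Two horizontal rails of 97×65 mm section span the gap between the posts with their undersides at z = 256 mm and z = 1048 mm, flush with the posts' −y face. 12 pickets, each 86 mm wide, 23 mm thick and 1141 mm tall, are fixed to the +y face of the rails with their bottoms at z = 105 mm, evenly spaced across the span with equal gaps (rounded down to the nearest mm) at the −x end and between each pair — any rounding remainder accumulates at the +x end.

The picture frame is on top of the table. The fence section is on the floor beside the table on its +y side.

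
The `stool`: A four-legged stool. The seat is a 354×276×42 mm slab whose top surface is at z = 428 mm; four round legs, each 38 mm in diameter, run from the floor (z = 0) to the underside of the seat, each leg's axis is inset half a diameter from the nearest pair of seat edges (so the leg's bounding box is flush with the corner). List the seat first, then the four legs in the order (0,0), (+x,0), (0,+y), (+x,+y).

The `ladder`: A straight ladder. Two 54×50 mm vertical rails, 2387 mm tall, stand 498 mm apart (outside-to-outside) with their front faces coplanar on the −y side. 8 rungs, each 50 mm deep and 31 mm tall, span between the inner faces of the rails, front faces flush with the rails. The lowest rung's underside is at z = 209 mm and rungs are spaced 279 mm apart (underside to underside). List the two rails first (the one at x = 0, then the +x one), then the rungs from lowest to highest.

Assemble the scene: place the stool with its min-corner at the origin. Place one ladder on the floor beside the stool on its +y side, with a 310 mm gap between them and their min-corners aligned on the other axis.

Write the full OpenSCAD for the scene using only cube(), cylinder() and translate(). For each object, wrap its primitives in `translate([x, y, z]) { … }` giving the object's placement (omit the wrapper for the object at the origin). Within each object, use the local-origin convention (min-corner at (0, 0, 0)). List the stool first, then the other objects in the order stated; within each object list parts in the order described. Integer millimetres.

translate([0, 0, 386]) cube([354, 276, 42]);
translate([19, 19, 0]) cylinder(h = 386, r = 19);
translate([335, 19, 0]) cylinder(h = 386, r = 19);
translate([19, 257, 0]) cylinder(h = 386, r = 19);
translate([335, 257, 0]) cylinder(h = 386, r = 19);
translate([0, 586, 0]) {
  cube([54, 50, 2387]);
  translate([444, 0, 0]) cube([54, 50, 2387]);
  translate([54, 0, 209]) cube([390, 50, 31]);
  translate([54, 0, 488]) cube([390, 50, 31]);
  translate([54, 0, 767]) cube([390, 50, 31]);
  translate([54, 0, 1046]) cube([390, 50, 31]);
  translate([54, 0, 1325]) cube([390, 50, 31]);
  translate([54, 0, 1604]) cube([390, 50, 31]);
  translate([54, 0, 1883]) cube([390, 50, 31]);
  translate([54, 0, 2162]) cube([390, 50, 31]);
}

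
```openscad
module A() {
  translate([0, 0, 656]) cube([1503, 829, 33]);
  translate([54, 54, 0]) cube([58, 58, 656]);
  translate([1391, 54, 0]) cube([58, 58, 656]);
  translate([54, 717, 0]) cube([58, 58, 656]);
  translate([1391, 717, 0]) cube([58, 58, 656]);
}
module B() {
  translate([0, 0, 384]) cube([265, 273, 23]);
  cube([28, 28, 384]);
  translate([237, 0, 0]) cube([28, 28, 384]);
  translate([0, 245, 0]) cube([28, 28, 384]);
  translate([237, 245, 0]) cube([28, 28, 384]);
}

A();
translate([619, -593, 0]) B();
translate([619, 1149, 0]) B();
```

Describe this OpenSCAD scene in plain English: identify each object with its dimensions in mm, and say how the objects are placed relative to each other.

A is a table: top 1503 mm (x) × 829 mm (y), 33 mm thick, upper face at z = 689 mm, on four 58×58 mm square legs, each inset 54 mm from the nearest pair of top edges, running from z = 0 to the bottom of the top.

B is a four-legged stool. The seat is 265×273 mm, 23 mm thick, top at z = 407 mm. It stands on four square legs, each 28×28 mm in cross-section, from z = 0 to the seat underside, each flush with a corner of the seat.

Two stools sit around the table at the −y, +y sides.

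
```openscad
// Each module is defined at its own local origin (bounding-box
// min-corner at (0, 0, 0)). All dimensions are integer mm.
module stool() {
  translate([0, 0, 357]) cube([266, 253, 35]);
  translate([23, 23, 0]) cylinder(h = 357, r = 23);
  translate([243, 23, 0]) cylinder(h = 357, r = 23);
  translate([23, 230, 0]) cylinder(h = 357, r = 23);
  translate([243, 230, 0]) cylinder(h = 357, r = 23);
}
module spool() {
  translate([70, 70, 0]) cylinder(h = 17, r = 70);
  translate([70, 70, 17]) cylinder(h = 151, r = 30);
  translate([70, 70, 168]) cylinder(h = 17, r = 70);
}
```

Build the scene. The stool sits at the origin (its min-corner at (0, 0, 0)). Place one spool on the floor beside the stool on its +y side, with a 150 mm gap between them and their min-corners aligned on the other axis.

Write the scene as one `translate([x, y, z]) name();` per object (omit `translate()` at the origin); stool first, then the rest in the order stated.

stool();
translate([0, 403, 0]) spool();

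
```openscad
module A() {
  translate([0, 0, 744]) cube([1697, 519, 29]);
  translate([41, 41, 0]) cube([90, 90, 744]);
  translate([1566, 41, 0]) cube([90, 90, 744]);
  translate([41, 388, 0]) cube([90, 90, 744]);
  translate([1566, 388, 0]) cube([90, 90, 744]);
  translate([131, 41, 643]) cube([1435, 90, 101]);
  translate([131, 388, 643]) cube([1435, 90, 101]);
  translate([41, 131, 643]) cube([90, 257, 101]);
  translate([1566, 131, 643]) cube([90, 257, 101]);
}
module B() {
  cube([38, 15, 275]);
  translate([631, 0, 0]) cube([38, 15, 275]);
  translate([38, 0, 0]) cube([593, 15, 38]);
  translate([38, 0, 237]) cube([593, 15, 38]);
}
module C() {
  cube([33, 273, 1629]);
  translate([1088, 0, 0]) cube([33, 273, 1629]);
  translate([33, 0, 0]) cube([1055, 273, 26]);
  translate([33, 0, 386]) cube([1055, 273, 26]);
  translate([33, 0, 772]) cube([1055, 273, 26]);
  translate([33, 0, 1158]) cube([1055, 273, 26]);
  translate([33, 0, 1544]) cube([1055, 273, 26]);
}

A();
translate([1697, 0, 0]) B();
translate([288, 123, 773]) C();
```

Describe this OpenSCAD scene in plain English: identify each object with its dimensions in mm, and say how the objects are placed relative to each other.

A is a table: top 1697 mm (x) × 519 mm (y), 29 mm thick, upper face at z = 773 mm, on four 90×90 mm square legs, each inset 41 mm from the nearest pair of top edges, running from z = 0 to the bottom of the top. Four apron rails, 90 mm thick and 101 mm tall, run between adjacent legs with their top edges flush with the underside of the top and their outer faces flush with the legs' outer faces.

B is a picture frame with a 593×199 mm rectangular opening (x by z) and a uniform 38 mm border on every side. Frame depth is 15 mm along y. It is built from two vertical stiles running the full outside height and two horizontal rails spanning the gap between the stiles.

C is a bookshelf 1121 mm wide overall, 273 mm deep and 1629 mm tall. The two sides are 33 mm thick vertical panels. 5 horizontal shelves of 26 mm thickness span between the inner faces of the sides; the lowest shelf sits on the floor and shelves are stacked with a clear vertical gap of 360 mm between each pair.

The picture frame is against the table's +x side, with their −y faces flush. The bookshelf is on top of the table, centred.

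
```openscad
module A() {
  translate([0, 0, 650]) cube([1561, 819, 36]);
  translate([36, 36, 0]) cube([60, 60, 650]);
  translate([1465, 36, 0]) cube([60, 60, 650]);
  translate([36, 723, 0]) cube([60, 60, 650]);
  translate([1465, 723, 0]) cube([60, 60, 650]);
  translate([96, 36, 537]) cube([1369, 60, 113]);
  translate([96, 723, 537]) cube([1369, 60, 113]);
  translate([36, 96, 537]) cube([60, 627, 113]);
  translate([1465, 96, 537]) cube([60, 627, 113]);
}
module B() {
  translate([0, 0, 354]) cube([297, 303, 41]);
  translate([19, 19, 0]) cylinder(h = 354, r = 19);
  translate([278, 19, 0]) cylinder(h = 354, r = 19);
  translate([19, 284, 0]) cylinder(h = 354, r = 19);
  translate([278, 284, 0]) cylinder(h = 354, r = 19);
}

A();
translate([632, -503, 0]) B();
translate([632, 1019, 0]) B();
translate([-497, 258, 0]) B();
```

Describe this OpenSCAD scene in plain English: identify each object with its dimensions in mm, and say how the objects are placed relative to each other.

A is a table: top 1561 mm (x) × 819 mm (y), 36 mm thick, upper face at z = 686 mm, on four 60×60 mm square legs, each inset 36 mm from the nearest pair of top edges, running from z = 0 to the bottom of the top. Four apron rails, 60 mm thick and 113 mm tall, run between adjacent legs with their top edges flush with the underside of the top and their outer faces flush with the legs' outer faces.

B is a simple wooden stool: a rectangular seat 297 mm (x) by 303 mm (y), 41 mm thick, top face at z = 395 mm, on four round legs, each 38 mm in diameter. The legs rest on z = 0, each leg's axis is inset half a diameter from the nearest pair of seat edges (so the leg's bounding box is flush with the corner).

Three stools sit around the table at the −y, +y, −x sides.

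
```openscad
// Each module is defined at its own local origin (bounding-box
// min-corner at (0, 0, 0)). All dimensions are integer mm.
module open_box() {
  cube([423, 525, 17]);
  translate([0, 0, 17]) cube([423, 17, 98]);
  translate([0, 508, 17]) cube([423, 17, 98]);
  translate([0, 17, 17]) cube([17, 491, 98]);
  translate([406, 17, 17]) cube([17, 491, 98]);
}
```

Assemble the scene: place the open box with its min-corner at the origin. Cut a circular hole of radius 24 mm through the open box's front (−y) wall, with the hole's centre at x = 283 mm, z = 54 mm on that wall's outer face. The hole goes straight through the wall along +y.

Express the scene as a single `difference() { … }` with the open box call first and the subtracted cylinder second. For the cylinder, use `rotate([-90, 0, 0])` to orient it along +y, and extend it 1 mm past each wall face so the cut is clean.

difference() {
  open_box();
  translate([283, -1, 54]) rotate([-90, 0, 0]) cylinder(h = 19, r = 24);
}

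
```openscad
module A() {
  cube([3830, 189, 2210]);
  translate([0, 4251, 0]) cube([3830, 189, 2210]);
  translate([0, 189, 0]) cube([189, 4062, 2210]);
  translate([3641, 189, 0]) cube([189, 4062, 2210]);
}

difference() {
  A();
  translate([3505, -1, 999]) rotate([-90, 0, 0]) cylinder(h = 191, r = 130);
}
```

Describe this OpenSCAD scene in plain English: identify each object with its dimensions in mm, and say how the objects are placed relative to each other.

A is the wall frame of a small rectangular building: four walls, each 2210 mm tall and 189 mm thick, enclosing a footprint 3830 mm (x) by 4440 mm (y) outside-to-outside, with no floor or roof. The front and back walls (the −y and +y sides) span the full width; the two side walls fit between them.

The house frame has a circular hole of radius 130 mm through its front wall, centred at (x = 3505, z = 999).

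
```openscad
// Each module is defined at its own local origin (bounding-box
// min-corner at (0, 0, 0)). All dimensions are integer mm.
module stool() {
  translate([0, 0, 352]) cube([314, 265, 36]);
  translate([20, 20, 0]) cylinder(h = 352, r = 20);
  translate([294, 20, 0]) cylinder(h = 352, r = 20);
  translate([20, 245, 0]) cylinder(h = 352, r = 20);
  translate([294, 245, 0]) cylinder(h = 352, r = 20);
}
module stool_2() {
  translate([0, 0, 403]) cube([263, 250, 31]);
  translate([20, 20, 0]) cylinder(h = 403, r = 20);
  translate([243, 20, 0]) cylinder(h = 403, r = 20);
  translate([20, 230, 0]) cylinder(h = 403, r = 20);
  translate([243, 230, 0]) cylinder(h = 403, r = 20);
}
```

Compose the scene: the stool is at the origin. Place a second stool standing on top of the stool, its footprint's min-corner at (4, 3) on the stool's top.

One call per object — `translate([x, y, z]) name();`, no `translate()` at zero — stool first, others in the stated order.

stool();
translate([4, 3, 388]) stool_2();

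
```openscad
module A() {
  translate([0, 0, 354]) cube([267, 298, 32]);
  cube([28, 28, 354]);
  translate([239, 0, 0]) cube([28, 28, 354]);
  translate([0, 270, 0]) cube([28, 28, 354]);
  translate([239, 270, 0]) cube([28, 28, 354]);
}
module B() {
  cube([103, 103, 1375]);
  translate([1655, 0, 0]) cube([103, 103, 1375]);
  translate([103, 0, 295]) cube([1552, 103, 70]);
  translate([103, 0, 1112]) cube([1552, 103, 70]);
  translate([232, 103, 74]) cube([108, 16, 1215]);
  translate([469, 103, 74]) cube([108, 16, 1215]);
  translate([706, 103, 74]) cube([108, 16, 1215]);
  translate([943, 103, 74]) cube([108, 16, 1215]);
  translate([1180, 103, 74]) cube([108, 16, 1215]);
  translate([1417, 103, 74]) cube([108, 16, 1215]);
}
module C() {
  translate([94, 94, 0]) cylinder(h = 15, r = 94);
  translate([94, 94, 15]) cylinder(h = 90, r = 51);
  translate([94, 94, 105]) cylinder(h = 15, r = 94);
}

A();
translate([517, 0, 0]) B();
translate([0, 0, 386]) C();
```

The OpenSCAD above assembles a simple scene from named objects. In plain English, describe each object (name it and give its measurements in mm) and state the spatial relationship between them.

A is a simple wooden stool: a rectangular seat 267 mm (x) by 298 mm (y), 32 mm thick, top face at z = 386 mm, on four square legs, each 28×28 mm in cross-section. The legs rest on z = 0, each flush with a corner of the seat.

B is a fence section. Two 103×103 mm posts, 1375 mm tall, stand on the floor with a clear span of 1552 mm between their inner faces. Two horizontal rails of 103×70 mm section span the gap between the posts with their undersides at z = 295 mm and z = 1112 mm, flush with the posts' −y face. 6 pickets, each 108 mm wide, 16 mm thick and 1215 mm tall, are fixed to the +y face of the rails with their bottoms at z = 74 mm, evenly spaced across the span with equal gaps (rounded down to the nearest mm) at the −x end and between each pair — any rounding remainder accumulates at the +x end.

C is a spool: two coaxial disc flanges of radius 94 mm and thickness 15 mm, joined by a core cylinder of radius 51 mm and height 90 mm. The lower flange rests on z = 0 and the three cylinders share a vertical axis.

The fence section is on the floor beside the stool on its +x side. The spool is on top of the stool.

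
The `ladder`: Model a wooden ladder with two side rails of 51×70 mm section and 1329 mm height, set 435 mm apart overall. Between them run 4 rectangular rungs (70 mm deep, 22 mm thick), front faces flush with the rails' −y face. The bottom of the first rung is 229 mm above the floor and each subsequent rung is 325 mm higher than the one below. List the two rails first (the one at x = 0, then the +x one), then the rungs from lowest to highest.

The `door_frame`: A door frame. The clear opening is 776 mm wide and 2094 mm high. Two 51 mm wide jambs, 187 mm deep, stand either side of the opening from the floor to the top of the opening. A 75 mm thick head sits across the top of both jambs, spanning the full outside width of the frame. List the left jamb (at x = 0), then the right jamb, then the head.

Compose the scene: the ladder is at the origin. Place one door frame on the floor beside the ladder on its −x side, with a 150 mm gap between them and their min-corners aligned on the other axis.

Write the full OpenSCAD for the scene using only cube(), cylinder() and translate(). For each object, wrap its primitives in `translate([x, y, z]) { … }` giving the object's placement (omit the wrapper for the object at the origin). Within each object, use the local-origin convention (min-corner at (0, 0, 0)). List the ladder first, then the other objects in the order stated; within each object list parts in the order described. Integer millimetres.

cube([51, 70, 1329]);
translate([384, 0, 0]) cube([51, 70, 1329]);
translate([51, 0, 229]) cube([333, 70, 22]);
translate([51, 0, 554]) cube([333, 70, 22]);
translate([51, 0, 879]) cube([333, 70, 22]);
translate([51, 0, 1204]) cube([333, 70, 22]);
translate([-1028, 0, 0]) {
  cube([51, 187, 2094]);
  translate([827, 0, 0]) cube([51, 187, 2094]);
  translate([0, 0, 2094]) cube([878, 187, 75]);
}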